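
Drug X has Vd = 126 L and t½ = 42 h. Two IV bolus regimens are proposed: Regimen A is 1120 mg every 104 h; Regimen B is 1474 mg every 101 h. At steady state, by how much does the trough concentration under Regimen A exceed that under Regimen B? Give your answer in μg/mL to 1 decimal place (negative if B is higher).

Regimen A: f = (1/2)^(104/42) ≈ 0.1797; Cmin,ss = (1120/126)·f/(1−f) ≈ 1.947 μg/mL.
Regimen B: f = (1/2)^(101/42) ≈ 0.1888; Cmin,ss = (1474/126)·f/(1−f) ≈ 2.723 μg/mL.
Difference ≈ 1.947 − 2.723 ≈ -0.776 μg/mL.

-0.8 μg/mL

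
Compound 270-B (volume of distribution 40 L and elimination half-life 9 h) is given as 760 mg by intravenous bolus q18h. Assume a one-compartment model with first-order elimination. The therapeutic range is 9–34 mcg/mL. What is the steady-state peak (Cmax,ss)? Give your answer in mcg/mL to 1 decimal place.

25.3 mcg/mL

τ = 18 h = 2 half-lives, so f = (1/2)^2 = 0.25.
Accumulation ratio R = 1/(1 − f) = 1/0.75 = 4/3.
Single-dose peak C₀ = D/Vd = 760/40 = 19 mcg/mL.
Steady-state peak Cmax,ss = C₀·R = 19 × 4/3 ≈ 25.333 mcg/mL.
Peak 25.3 mcg/mL vs MTC 34 mcg/mL: below toxic threshold.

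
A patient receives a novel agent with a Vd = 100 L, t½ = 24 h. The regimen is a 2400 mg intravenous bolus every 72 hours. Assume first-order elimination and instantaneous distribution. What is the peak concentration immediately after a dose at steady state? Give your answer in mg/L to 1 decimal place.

27.4 mg/L

The dosing interval is 3 half-lives, so f = 2^(−3) = 0.125.
Accumulation ratio R = 1/(1 − f) = 1/0.875 = 8/7.
Single-dose peak C₀ = D/Vd = 2400/100 = 24 mg/L.
Steady-state peak Cmax,ss = C₀·R = 24 × 8/7 ≈ 27.429 mg/L.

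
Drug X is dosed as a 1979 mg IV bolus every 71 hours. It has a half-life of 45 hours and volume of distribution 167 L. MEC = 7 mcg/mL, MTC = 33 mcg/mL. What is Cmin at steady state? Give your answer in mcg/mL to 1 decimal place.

6.0 mcg/mL

τ/t½ = 71/45 ≈ 1.5778, so fraction remaining f = (1/2)^(71/45) ≈ 0.3350.
Each bolus raises the concentration by D/Vd = 1979/167 ≈ 11.850 mcg/mL.
Steady-state trough Cmin,ss = C₀·f/(1−f) ≈ 11.850 × 0.3350/0.6650 ≈ 5.970 mcg/mL.
Trough 6.0 mcg/mL vs MEC 7 mcg/mL: subtherapeutic.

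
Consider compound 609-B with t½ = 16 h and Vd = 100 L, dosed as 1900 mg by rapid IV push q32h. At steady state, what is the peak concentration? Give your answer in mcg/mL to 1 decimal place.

25.3 mcg/mL

τ = 32 h = 2 half-lives, so f = (1/2)^2 = 0.25.
At steady state, R = 1/(1 − 0.25) = 4/3.
Single-dose peak C₀ = D/Vd = 1900/100 = 19 mcg/mL.
Steady-state peak Cmax,ss = C₀·R = 19 × 4/3 ≈ 25.333 mcg/mL.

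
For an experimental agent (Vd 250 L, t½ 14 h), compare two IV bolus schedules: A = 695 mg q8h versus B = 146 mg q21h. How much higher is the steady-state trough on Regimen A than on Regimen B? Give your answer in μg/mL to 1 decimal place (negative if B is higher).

5.4 μg/mL

Regimen A: f = (1/2)^(8/14) ≈ 0.6730; Cmin,ss = (695/250)·f/(1−f) ≈ 5.722 μg/mL.
Regimen B: f = (1/2)^(21/14) ≈ 0.3536; Cmin,ss = (146/250)·f/(1−f) ≈ 0.319 μg/mL.
Difference ≈ 5.722 − 0.319 ≈ 5.403 μg/mL.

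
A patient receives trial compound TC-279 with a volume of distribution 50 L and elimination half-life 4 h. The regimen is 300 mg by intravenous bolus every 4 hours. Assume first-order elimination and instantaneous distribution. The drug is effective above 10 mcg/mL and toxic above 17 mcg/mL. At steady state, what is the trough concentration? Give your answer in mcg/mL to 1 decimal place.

The dosing interval is 1 half-life, so f = 2^(−1) = 0.5.
At steady state, R = 1/(1 − 0.5) = 2/1.
Single-dose peak C₀ = D/Vd = 300/50 = 6 mcg/mL.
Steady-state peak Cmax,ss = C₀·R = 6 × 2/1 ≈ 12.000 mcg/mL.
Steady-state trough Cmin,ss = Cmax,ss·f ≈ 12.000 × 0.5 ≈ 6.000 mcg/mL.
Trough 6.0 mcg/mL vs MEC 10 mcg/mL: subtherapeutic.

6.0 mcg/mL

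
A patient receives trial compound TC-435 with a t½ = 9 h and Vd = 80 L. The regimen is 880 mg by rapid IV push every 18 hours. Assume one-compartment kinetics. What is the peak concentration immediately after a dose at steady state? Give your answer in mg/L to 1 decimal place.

τ = 18 h = 2 half-lives, so f = (1/2)^2 = 0.25.
Accumulation ratio R = 1/(1 − f) = 1/0.75 = 4/3.
Single-dose peak C₀ = D/Vd = 880/80 = 11 mg/L.
Steady-state peak Cmax,ss = C₀·R = 11 × 4/3 ≈ 14.667 mg/L.

14.7 mg/L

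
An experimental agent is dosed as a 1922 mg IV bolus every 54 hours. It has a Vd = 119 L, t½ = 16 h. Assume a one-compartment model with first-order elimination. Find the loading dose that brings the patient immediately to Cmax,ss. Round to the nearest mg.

f = (1/2)^(54/16) ≈ 0.096388; accumulation ratio R = 1/(1−f) ≈ 1.10667.
Loading dose to hit Cmax,ss on first dose: D_load = D_maint·R ≈ 1922 × 1.10667 ≈ 2127.02 mg.

2127 mg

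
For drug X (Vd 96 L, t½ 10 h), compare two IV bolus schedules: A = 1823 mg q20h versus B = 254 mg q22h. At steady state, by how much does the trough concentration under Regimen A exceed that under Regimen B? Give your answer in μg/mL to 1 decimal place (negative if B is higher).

Regimen A: f = (1/2)^(20/10) ≈ 0.2500; Cmin,ss = (1823/96)·f/(1−f) ≈ 6.330 μg/mL.
Regimen B: f = (1/2)^(22/10) ≈ 0.2176; Cmin,ss = (254/96)·f/(1−f) ≈ 0.736 μg/mL.
Difference ≈ 6.330 − 0.736 ≈ 5.594 μg/mL.

5.6 μg/mL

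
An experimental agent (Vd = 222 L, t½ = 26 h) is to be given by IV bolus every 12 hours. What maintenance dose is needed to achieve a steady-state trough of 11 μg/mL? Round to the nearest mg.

τ/t½ = 12/26 ≈ 0.46154, so f = (1/2)^(12/26) ≈ 0.726211.
Cmin,ss = (D/Vd)·f/(1−f), so D = Cmin,ss·Vd·(1−f)/f.
D = 11 × 222 × (1−f)/f ≈ 11 × 222 × 0.37701 ≈ 920.66 mg.

921 mg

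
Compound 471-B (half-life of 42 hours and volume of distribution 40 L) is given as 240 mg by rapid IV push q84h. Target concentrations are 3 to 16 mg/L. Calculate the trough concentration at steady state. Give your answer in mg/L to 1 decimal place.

2.0 mg/L

τ = 84 h = 2 half-lives, so f = (1/2)^2 = 0.25.
Accumulation ratio R = 1/(1 − f) = 1/0.75 = 4/3.
Single-dose peak C₀ = D/Vd = 240/40 = 6 mg/L.
Steady-state peak Cmax,ss = C₀·R = 6 × 4/3 ≈ 8.000 mg/L.
Steady-state trough Cmin,ss = Cmax,ss·f ≈ 8.000 × 0.25 ≈ 2.000 mg/L.
Trough 2.0 mg/L vs MEC 3 mg/L: subtherapeutic.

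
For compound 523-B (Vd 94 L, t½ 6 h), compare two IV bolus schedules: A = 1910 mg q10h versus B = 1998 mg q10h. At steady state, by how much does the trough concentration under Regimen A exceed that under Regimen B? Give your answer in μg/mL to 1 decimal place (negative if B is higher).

-0.4 μg/mL

Regimen A: f = (1/2)^(10/6) ≈ 0.3150; Cmin,ss = (1910/94)·f/(1−f) ≈ 9.344 μg/mL.
Regimen B: f = (1/2)^(10/6) ≈ 0.3150; Cmin,ss = (1998/94)·f/(1−f) ≈ 9.774 μg/mL.
Difference ≈ 9.344 − 9.774 ≈ -0.430 μg/mL.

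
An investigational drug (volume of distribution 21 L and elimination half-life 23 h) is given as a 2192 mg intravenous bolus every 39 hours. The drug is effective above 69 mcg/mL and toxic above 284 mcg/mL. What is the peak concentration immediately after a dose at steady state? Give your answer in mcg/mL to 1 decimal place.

k = ln2/t½ = ln2/23 ≈ 0.030137 h⁻¹; fraction remaining f = e^(−kτ) = e^(−0.030137×39) ≈ 0.3087.
Accumulation ratio R = 1/(1 − f) ≈ 1/0.6913 ≈ 1.4465.
Single-dose peak C₀ = D/Vd = 2192/21 ≈ 104.381 mcg/mL.
Cmax,ss = C₀/(1 − f) ≈ 104.381/0.6913 ≈ 150.992 mcg/mL.
Peak 151.0 mcg/mL vs MTC 284 mcg/mL: below toxic threshold.

151.0 mcg/mL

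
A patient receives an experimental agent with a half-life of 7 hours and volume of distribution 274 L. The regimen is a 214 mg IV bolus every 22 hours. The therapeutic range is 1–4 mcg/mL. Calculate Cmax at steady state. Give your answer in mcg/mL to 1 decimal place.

0.9 mcg/mL

Over one 22-h interval, 22/7 ≈ 3.1429 half-lives elapse, leaving f ≈ 0.1132 of each dose.
Accumulation ratio R = 1/(1 − f) ≈ 1/0.8868 ≈ 1.1276.
Single-dose peak C₀ = D/Vd = 214/274 ≈ 0.781 mcg/mL.
Cmax,ss = C₀/(1 − f) ≈ 0.781/0.8868 ≈ 0.881 mcg/mL.
Peak 0.9 mcg/mL vs MTC 4 mcg/mL: below toxic threshold.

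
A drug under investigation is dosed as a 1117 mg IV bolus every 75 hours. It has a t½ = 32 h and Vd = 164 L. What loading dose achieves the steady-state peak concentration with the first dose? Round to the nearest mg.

1391 mg

f = (1/2)^(75/32) ≈ 0.196998; accumulation ratio R = 1/(1−f) ≈ 1.24533.
Loading dose to hit Cmax,ss on first dose: D_load = D_maint·R ≈ 1117 × 1.24533 ≈ 1391.03 mg.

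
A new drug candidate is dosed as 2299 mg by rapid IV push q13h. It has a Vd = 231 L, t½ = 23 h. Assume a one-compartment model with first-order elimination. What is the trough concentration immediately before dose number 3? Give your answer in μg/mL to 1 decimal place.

11.3 μg/mL

f = (1/2)^(τ/t½) = (1/2)^(13/23) ≈ 0.6759.
C₀ = D/Vd = 2299/231 ≈ 9.952 μg/mL.
Before the 3rd dose, 2 doses have been given. Superposition: Cmin = C₀·(f + f²).
≈ 9.952 × (0.6759 + 0.4568) ≈ 9.952 × 1.1327 ≈ 11.273 μg/mL.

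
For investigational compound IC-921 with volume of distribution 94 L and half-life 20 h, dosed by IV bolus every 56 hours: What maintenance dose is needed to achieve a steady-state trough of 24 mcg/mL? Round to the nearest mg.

13456 mg

τ/t½ = 56/20 ≈ 2.8, so f = (1/2)^(56/20) ≈ 0.143587.
Cmin,ss = (D/Vd)·f/(1−f), so D = Cmin,ss·Vd·(1−f)/f.
D = 24 × 94 × (1−f)/f ≈ 24 × 94 × 5.96442 ≈ 13455.73 mg.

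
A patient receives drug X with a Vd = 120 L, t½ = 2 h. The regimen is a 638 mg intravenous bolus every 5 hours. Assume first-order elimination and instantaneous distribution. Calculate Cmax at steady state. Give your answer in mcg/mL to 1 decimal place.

k = ln2/t½ = ln2/2 ≈ 0.346574 h⁻¹; fraction remaining f = e^(−kτ) = e^(−0.346574×5) ≈ 0.1768.
Accumulation ratio R = 1/(1 − f) ≈ 1/0.8232 ≈ 1.2148.
Single-dose peak C₀ = D/Vd = 638/120 ≈ 5.317 mcg/mL.
Steady-state peak Cmax,ss = C₀·R ≈ 5.317 × 1.2148 ≈ 6.459 mcg/mL.

6.5 mcg/mL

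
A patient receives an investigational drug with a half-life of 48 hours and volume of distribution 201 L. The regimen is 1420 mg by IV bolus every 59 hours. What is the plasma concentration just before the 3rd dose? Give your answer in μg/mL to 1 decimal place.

f = (1/2)^(τ/t½) = (1/2)^(59/48) ≈ 0.4266.
C₀ = D/Vd = 1420/201 ≈ 7.065 μg/mL.
Before the 3rd dose, 2 doses have been given. Superposition: Cmin = C₀·(f + f²).
≈ 7.065 × (0.4266 + 0.1820) ≈ 7.065 × 0.6086 ≈ 4.300 μg/mL.

4.3 μg/mL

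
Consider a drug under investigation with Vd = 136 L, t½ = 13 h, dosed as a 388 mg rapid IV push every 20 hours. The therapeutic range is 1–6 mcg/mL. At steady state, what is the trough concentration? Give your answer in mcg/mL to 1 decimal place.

1.5 mcg/mL

τ/t½ = 20/13 ≈ 1.5385, so fraction remaining f = (1/2)^(20/13) ≈ 0.3443.
Single-dose peak C₀ = D/Vd = 388/136 ≈ 2.853 mcg/mL.
Steady-state trough Cmin,ss = C₀·f/(1−f) ≈ 2.853 × 0.3443/0.6557 ≈ 1.498 mcg/mL.
Trough 1.5 mcg/mL vs MEC 1 mcg/mL: adequate.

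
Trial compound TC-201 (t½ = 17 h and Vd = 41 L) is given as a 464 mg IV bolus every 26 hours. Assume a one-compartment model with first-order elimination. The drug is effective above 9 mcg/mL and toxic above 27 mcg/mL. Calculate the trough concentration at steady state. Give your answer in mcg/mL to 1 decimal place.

6.0 mcg/mL

Over one 26-h interval, 26/17 ≈ 1.5294 half-lives elapse, leaving f ≈ 0.3464 of each dose.
At steady state, accumulation factor R = 1/(1 − e^(−kτ)) ≈ 1.5300.
Single-dose peak C₀ = D/Vd = 464/41 ≈ 11.317 mcg/mL.
Steady-state peak Cmax,ss = C₀·R ≈ 11.317 × 1.5300 ≈ 17.315 mcg/mL.
Steady-state trough Cmin,ss = Cmax,ss·f ≈ 17.315 × 0.3464 ≈ 5.998 mcg/mL.
Trough 6.0 mcg/mL vs MEC 9 mcg/mL: subtherapeutic.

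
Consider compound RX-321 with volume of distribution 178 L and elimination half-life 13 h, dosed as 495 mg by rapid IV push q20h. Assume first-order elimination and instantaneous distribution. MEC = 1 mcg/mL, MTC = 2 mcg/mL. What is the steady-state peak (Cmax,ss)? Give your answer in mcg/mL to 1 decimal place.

k = ln2/t½ = ln2/13 ≈ 0.053319 h⁻¹; fraction remaining f = e^(−kτ) = e^(−0.053319×20) ≈ 0.3443.
At steady state, accumulation factor R = 1/(1 − e^(−kτ)) ≈ 1.5251.
Each bolus raises the concentration by D/Vd = 495/178 ≈ 2.781 mcg/mL.
Cmax,ss = C₀/(1 − f) ≈ 2.781/0.6557 ≈ 4.241 mcg/mL.
Peak 4.2 mcg/mL vs MTC 2 mcg/mL: exceeds toxic threshold.

4.2 mcg/mL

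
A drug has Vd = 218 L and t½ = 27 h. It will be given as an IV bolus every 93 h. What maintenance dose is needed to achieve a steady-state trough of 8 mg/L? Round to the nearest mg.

τ/t½ = 93/27 ≈ 3.4444, so f = (1/2)^(93/27) ≈ 0.091858.
Cmin,ss = (D/Vd)·f/(1−f), so D = Cmin,ss·Vd·(1−f)/f.
D = 8 × 218 × (1−f)/f ≈ 8 × 218 × 9.88637 ≈ 17241.83 mg.

17242 mg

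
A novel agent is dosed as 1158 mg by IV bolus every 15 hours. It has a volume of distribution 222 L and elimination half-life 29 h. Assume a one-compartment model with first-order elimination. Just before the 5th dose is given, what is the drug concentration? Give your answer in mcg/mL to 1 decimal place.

f = (1/2)^(τ/t½) = (1/2)^(15/29) ≈ 0.6987.
C₀ = D/Vd = 1158/222 ≈ 5.216 mcg/mL.
Before the 5th dose, 4 doses have been given. Superposition: Cmin = C₀·(f + f² + … + f^4).
≈ 5.216 × (0.6987 + 0.4882 + 0.3411 + 0.2383) ≈ 5.216 × 1.7663 ≈ 9.213 mcg/mL.

9.2 mcg/mL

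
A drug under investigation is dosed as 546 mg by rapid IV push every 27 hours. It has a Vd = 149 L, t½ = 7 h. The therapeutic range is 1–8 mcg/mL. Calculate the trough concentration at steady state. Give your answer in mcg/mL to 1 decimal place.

τ/t½ = 27/7 ≈ 3.8571, so fraction remaining f = (1/2)^(27/7) ≈ 0.0690.
At steady state, accumulation factor R = 1/(1 − e^(−kτ)) ≈ 1.0741.
Single-dose peak C₀ = D/Vd = 546/149 ≈ 3.664 mcg/mL.
Cmax,ss = C₀/(1 − f) ≈ 3.664/0.9310 ≈ 3.936 mcg/mL.
One interval later, Cmin,ss = Cmax,ss·e^(−kτ) ≈ 3.936 × 0.0690 ≈ 0.272 mcg/mL.
Trough 0.3 mcg/mL vs MEC 1 mcg/mL: subtherapeutic.

0.3 mcg/mL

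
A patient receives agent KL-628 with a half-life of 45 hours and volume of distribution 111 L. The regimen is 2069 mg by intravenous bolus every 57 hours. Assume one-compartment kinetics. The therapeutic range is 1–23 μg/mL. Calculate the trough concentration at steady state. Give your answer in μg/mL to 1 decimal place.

13.3 μg/mL

k = ln2/t½ = ln2/45 ≈ 0.015403 h⁻¹; fraction remaining f = e^(−kτ) = e^(−0.015403×57) ≈ 0.4156.
Single-dose peak C₀ = D/Vd = 2069/111 ≈ 18.640 μg/mL.
Steady-state trough Cmin,ss = C₀·f/(1−f) ≈ 18.640 × 0.4156/0.5844 ≈ 13.256 μg/mL.
Trough 13.3 μg/mL vs MEC 1 μg/mL: adequate.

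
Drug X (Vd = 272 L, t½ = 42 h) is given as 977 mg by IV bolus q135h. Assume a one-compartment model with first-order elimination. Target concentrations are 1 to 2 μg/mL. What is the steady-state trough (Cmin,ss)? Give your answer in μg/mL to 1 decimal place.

0.4 μg/mL

k = ln2/t½ = ln2/42 ≈ 0.016504 h⁻¹; fraction remaining f = e^(−kτ) = e^(−0.016504×135) ≈ 0.1077.
At steady state, accumulation factor R = 1/(1 − e^(−kτ)) ≈ 1.1207.
Single-dose peak C₀ = D/Vd = 977/272 ≈ 3.592 μg/mL.
Cmax,ss = C₀/(1 − f) ≈ 3.592/0.8923 ≈ 4.026 μg/mL.
Steady-state trough Cmin,ss = Cmax,ss·f ≈ 4.026 × 0.1077 ≈ 0.434 μg/mL.
Trough 0.4 μg/mL vs MEC 1 μg/mL: subtherapeutic.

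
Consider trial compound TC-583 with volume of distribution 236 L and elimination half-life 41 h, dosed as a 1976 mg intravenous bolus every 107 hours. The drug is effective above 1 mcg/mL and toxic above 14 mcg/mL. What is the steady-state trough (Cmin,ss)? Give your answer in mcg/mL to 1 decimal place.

1.6 mcg/mL

k = ln2/t½ = ln2/41 ≈ 0.016906 h⁻¹; fraction remaining f = e^(−kτ) = e^(−0.016906×107) ≈ 0.1638.
Each bolus raises the concentration by D/Vd = 1976/236 ≈ 8.373 mcg/mL.
Steady-state trough Cmin,ss = C₀·f/(1−f) ≈ 8.373 × 0.1638/0.8362 ≈ 1.640 mcg/mL.
Trough 1.6 mcg/mL vs MEC 1 mcg/mL: adequate.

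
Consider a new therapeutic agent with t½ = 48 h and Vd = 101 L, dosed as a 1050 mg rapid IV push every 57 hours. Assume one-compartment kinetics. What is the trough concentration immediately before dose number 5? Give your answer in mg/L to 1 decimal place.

f = (1/2)^(τ/t½) = (1/2)^(57/48) ≈ 0.4391.
C₀ = D/Vd = 1050/101 ≈ 10.396 mg/L.
Before the 5th dose, 4 doses have been given. Superposition: Cmin = C₀·(f + f² + … + f^4).
≈ 10.396 × (0.4391 + 0.1928 + 0.0847 + 0.0372) ≈ 10.396 × 0.7538 ≈ 7.837 mg/L.

7.8 mg/L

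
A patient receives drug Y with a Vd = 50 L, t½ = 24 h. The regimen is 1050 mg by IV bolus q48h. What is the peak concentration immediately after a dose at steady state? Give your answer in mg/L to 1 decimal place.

τ = 48 h = 2 half-lives, so f = (1/2)^2 = 0.25.
At steady state, R = 1/(1 − 0.25) = 4/3.
Single-dose peak C₀ = D/Vd = 1050/50 = 21 mg/L.
Steady-state peak Cmax,ss = C₀·R = 21 × 4/3 ≈ 28.000 mg/L.

28.0 mg/L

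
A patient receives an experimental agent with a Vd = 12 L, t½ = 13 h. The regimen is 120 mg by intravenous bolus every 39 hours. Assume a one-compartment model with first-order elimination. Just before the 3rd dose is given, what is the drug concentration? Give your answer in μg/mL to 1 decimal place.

f = (1/2)^(τ/t½) = (1/2)^(39/13) ≈ 0.1250.
C₀ = D/Vd = 120/12 ≈ 10.000 μg/mL.
Before the 3rd dose, 2 doses have been given. Superposition: Cmin = C₀·(f + f²).
≈ 10.000 × (0.1250 + 0.0156) ≈ 10.000 × 0.1406 ≈ 1.406 μg/mL.

1.4 μg/mL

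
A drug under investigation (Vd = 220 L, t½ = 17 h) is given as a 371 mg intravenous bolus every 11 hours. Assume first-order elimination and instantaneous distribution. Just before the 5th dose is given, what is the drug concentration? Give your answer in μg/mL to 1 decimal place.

f = (1/2)^(τ/t½) = (1/2)^(11/17) ≈ 0.6386.
C₀ = D/Vd = 371/220 ≈ 1.686 μg/mL.
Before the 5th dose, 4 doses have been given. Superposition: Cmin = C₀·(f + f² + … + f^4).
≈ 1.686 × (0.6386 + 0.4078 + 0.2604 + 0.1663) ≈ 1.686 × 1.4731 ≈ 2.484 μg/mL.

2.5 μg/mL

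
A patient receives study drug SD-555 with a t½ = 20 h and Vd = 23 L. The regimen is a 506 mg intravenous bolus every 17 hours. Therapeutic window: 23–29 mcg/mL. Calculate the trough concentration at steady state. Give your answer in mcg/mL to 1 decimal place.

k = ln2/t½ = ln2/20 ≈ 0.034657 h⁻¹; fraction remaining f = e^(−kτ) = e^(−0.034657×17) ≈ 0.5548.
Single-dose peak C₀ = D/Vd = 506/23 ≈ 22.000 mcg/mL.
Steady-state trough Cmin,ss = C₀·f/(1−f) ≈ 22.000 × 0.5548/0.4452 ≈ 27.416 mcg/mL.
Trough 27.4 mcg/mL vs MEC 23 mcg/mL: adequate.

27.4 mcg/mL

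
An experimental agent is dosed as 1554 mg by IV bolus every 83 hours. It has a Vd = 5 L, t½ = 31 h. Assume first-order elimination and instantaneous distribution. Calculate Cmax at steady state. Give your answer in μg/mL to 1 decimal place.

Over one 83-h interval, 83/31 ≈ 2.6774 half-lives elapse, leaving f ≈ 0.1563 of each dose.
Accumulation ratio R = 1/(1 − f) ≈ 1/0.8437 ≈ 1.1853.
Single-dose peak C₀ = D/Vd = 1554/5 ≈ 310.800 μg/mL.
Cmax,ss = C₀/(1 − f) ≈ 310.800/0.8437 ≈ 368.377 μg/mL.

368.4 μg/mL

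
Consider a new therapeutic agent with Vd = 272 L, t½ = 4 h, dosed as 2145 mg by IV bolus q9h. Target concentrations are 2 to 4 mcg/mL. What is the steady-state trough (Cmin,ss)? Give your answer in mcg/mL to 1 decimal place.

k = ln2/t½ = ln2/4 ≈ 0.173287 h⁻¹; fraction remaining f = e^(−kτ) = e^(−0.173287×9) ≈ 0.2102.
Single-dose peak C₀ = D/Vd = 2145/272 ≈ 7.886 mcg/mL.
Steady-state trough Cmin,ss = C₀·f/(1−f) ≈ 7.886 × 0.2102/0.7898 ≈ 2.099 mcg/mL.
Trough 2.1 mcg/mL vs MEC 2 mcg/mL: adequate.

2.1 mcg/mL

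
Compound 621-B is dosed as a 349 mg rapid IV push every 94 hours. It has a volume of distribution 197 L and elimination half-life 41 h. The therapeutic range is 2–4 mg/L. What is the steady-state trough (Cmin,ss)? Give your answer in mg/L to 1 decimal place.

k = ln2/t½ = ln2/41 ≈ 0.016906 h⁻¹; fraction remaining f = e^(−kτ) = e^(−0.016906×94) ≈ 0.2041.
Accumulation ratio R = 1/(1 − f) ≈ 1/0.7959 ≈ 1.2564.
Each bolus raises the concentration by D/Vd = 349/197 ≈ 1.772 mg/L.
Steady-state peak Cmax,ss = C₀·R ≈ 1.772 × 1.2564 ≈ 2.226 mg/L.
One interval later, Cmin,ss = Cmax,ss·e^(−kτ) ≈ 2.226 × 0.2041 ≈ 0.454 mg/L.
Trough 0.5 mg/L vs MEC 2 mg/L: subtherapeutic.

0.5 mg/L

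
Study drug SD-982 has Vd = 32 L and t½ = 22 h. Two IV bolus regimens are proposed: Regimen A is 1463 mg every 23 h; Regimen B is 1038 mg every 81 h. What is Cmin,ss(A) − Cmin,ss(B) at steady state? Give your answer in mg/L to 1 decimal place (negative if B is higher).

Regimen A: f = (1/2)^(23/22) ≈ 0.4845; Cmin,ss = (1463/32)·f/(1−f) ≈ 42.969 mg/L.
Regimen B: f = (1/2)^(81/22) ≈ 0.0779; Cmin,ss = (1038/32)·f/(1−f) ≈ 2.740 mg/L.
Difference ≈ 42.969 − 2.740 ≈ 40.229 mg/L.

40.2 mg/L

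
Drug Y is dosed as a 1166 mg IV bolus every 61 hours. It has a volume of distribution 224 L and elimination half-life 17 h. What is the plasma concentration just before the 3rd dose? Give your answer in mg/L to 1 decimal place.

f = (1/2)^(τ/t½) = (1/2)^(61/17) ≈ 0.0831.
C₀ = D/Vd = 1166/224 ≈ 5.205 mg/L.
Before the 3rd dose, 2 doses have been given. Superposition: Cmin = C₀·(f + f²).
≈ 5.205 × (0.0831 + 0.0069) ≈ 5.205 × 0.0900 ≈ 0.468 mg/L.

0.5 mg/L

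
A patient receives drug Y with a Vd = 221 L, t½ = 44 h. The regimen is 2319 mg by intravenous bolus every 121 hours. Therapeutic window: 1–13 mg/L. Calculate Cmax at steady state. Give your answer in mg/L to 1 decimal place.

12.3 mg/L

k = ln2/t½ = ln2/44 ≈ 0.015753 h⁻¹; fraction remaining f = e^(−kτ) = e^(−0.015753×121) ≈ 0.1487.
Accumulation ratio R = 1/(1 − f) ≈ 1/0.8513 ≈ 1.1747.
Single-dose peak C₀ = D/Vd = 2319/221 ≈ 10.493 mg/L.
Cmax,ss = C₀/(1 − f) ≈ 10.493/0.8513 ≈ 12.326 mg/L.
Peak 12.3 mg/L vs MTC 13 mg/L: below toxic threshold.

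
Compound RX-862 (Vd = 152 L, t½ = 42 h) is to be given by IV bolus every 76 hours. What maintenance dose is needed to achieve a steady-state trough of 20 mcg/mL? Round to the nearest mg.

τ/t½ = 76/42 ≈ 1.8095, so f = (1/2)^(76/42) ≈ 0.285285.
Cmin,ss = (D/Vd)·f/(1−f), so D = Cmin,ss·Vd·(1−f)/f.
D = 20 × 152 × (1−f)/f ≈ 20 × 152 × 2.50527 ≈ 7616.02 mg.

7616 mg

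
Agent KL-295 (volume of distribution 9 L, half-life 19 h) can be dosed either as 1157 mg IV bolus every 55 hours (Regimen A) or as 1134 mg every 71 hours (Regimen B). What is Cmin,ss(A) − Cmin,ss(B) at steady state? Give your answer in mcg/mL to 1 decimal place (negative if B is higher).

9.8 mcg/mL

Regimen A: f = (1/2)^(55/19) ≈ 0.1345; Cmin,ss = (1157/9)·f/(1−f) ≈ 19.978 mcg/mL.
Regimen B: f = (1/2)^(71/19) ≈ 0.0750; Cmin,ss = (1134/9)·f/(1−f) ≈ 10.216 mcg/mL.
Difference ≈ 19.978 − 10.216 ≈ 9.762 mcg/mL.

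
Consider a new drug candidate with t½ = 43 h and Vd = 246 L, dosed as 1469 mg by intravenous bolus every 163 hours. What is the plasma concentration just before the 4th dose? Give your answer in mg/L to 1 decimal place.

f = (1/2)^(τ/t½) = (1/2)^(163/43) ≈ 0.0723.
C₀ = D/Vd = 1469/246 ≈ 5.972 mg/L.
Before the 4th dose, 3 doses have been given. Superposition: Cmin = C₀·(f + f² + … + f^3).
≈ 5.972 × (0.0723 + 0.0052 + 0.0004) ≈ 5.972 × 0.0779 ≈ 0.465 mg/L.

0.5 mg/L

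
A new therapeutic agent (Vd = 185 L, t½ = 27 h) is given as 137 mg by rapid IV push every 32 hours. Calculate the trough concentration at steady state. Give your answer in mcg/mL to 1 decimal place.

0.6 mcg/mL

Over one 32-h interval, 32/27 ≈ 1.1852 half-lives elapse, leaving f ≈ 0.4398 of each dose.
Single-dose peak C₀ = D/Vd = 137/185 ≈ 0.741 mcg/mL.
Steady-state trough Cmin,ss = C₀·f/(1−f) ≈ 0.741 × 0.4398/0.5602 ≈ 0.582 mcg/mL.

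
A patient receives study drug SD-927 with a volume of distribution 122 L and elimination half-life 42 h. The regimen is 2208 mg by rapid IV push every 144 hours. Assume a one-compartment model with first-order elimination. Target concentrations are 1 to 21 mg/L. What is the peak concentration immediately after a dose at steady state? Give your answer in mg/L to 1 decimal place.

τ/t½ = 144/42 ≈ 3.4286, so fraction remaining f = (1/2)^(144/42) ≈ 0.0929.
At steady state, accumulation factor R = 1/(1 − e^(−kτ)) ≈ 1.1024.
Each bolus raises the concentration by D/Vd = 2208/122 ≈ 18.098 mg/L.
Steady-state peak Cmax,ss = C₀·R ≈ 18.098 × 1.1024 ≈ 19.951 mg/L.
Peak 20.0 mg/L vs MTC 21 mg/L: below toxic threshold.

20.0 mg/L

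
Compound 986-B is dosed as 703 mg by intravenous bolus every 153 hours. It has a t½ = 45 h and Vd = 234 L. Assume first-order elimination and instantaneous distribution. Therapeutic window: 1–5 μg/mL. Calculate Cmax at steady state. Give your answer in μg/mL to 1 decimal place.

3.3 μg/mL

k = ln2/t½ = ln2/45 ≈ 0.015403 h⁻¹; fraction remaining f = e^(−kτ) = e^(−0.015403×153) ≈ 0.0947.
At steady state, accumulation factor R = 1/(1 − e^(−kτ)) ≈ 1.1046.
Each bolus raises the concentration by D/Vd = 703/234 ≈ 3.004 μg/mL.
Steady-state peak Cmax,ss = C₀·R ≈ 3.004 × 1.1046 ≈ 3.318 μg/mL.
Peak 3.3 μg/mL vs MTC 5 μg/mL: below toxic threshold.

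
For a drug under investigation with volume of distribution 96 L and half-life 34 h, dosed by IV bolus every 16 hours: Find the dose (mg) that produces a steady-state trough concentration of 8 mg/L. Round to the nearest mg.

τ/t½ = 16/34 ≈ 0.47059, so f = (1/2)^(16/34) ≈ 0.721670.
Cmin,ss = (D/Vd)·f/(1−f), so D = Cmin,ss·Vd·(1−f)/f.
D = 8 × 96 × (1−f)/f ≈ 8 × 96 × 0.38567 ≈ 296.19 mg.

296 mg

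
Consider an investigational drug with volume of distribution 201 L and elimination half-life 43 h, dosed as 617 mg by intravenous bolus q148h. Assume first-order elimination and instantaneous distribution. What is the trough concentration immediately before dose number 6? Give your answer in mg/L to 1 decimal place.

f = (1/2)^(τ/t½) = (1/2)^(148/43) ≈ 0.0920.
C₀ = D/Vd = 617/201 ≈ 3.070 mg/L.
Before the 6th dose, 5 doses have been given. Superposition: Cmin = C₀·(f + f² + … + f^5).
≈ 3.070 × (0.0920 + 0.0085 + 0.0008 + 0.0001 + 0.0000) ≈ 3.070 × 0.1014 ≈ 0.311 mg/L.

0.3 mg/L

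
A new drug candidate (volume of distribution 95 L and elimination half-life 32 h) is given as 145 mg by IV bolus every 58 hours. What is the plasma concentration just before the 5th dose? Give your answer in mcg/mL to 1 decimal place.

0.6 mcg/mL

f = (1/2)^(τ/t½) = (1/2)^(58/32) ≈ 0.2847.
C₀ = D/Vd = 145/95 ≈ 1.526 mcg/mL.
Before the 5th dose, 4 doses have been given. Superposition: Cmin = C₀·(f + f² + … + f^4).
≈ 1.526 × (0.2847 + 0.0811 + 0.0231 + 0.0066) ≈ 1.526 × 0.3955 ≈ 0.604 mcg/mL.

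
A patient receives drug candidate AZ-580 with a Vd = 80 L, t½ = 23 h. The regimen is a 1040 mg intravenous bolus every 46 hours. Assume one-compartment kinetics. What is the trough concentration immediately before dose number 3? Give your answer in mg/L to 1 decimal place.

f = (1/2)^(τ/t½) = (1/2)^(46/23) ≈ 0.2500.
C₀ = D/Vd = 1040/80 ≈ 13.000 mg/L.
Before the 3rd dose, 2 doses have been given. Superposition: Cmin = C₀·(f + f²).
≈ 13.000 × (0.2500 + 0.0625) ≈ 13.000 × 0.3125 ≈ 4.062 mg/L.

4.1 mg/L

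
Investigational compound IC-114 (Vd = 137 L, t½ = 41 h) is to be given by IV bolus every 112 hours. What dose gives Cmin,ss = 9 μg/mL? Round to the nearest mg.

6957 mg

τ/t½ = 112/41 ≈ 2.7317, so f = (1/2)^(112/41) ≈ 0.150548.
Cmin,ss = (D/Vd)·f/(1−f), so D = Cmin,ss·Vd·(1−f)/f.
D = 9 × 137 × (1−f)/f ≈ 9 × 137 × 5.64240 ≈ 6957.08 mg.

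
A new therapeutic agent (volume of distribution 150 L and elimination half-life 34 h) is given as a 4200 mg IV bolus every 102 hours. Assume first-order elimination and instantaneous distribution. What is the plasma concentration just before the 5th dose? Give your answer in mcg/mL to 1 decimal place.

4.0 mcg/mL

f = (1/2)^(τ/t½) = (1/2)^(102/34) ≈ 0.1250.
C₀ = D/Vd = 4200/150 ≈ 28.000 mcg/mL.
Before the 5th dose, 4 doses have been given. Superposition: Cmin = C₀·(f + f² + … + f^4).
≈ 28.000 × (0.1250 + 0.0156 + 0.0020 + 0.0002) ≈ 28.000 × 0.1428 ≈ 3.998 mcg/mL.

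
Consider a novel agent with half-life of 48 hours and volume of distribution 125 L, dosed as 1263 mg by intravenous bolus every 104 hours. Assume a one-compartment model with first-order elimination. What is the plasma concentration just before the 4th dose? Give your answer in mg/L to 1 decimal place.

2.9 mg/L

f = (1/2)^(τ/t½) = (1/2)^(104/48) ≈ 0.2227.
C₀ = D/Vd = 1263/125 ≈ 10.104 mg/L.
Before the 4th dose, 3 doses have been given. Superposition: Cmin = C₀·(f + f² + … + f^3).
≈ 10.104 × (0.2227 + 0.0496 + 0.0110) ≈ 10.104 × 0.2833 ≈ 2.862 mg/L.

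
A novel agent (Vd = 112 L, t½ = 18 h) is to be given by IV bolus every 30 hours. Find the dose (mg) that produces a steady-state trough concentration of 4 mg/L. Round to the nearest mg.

974 mg

τ/t½ = 30/18 ≈ 1.6667, so f = (1/2)^(30/18) ≈ 0.314980.
Cmin,ss = (D/Vd)·f/(1−f), so D = Cmin,ss·Vd·(1−f)/f.
D = 4 × 112 × (1−f)/f ≈ 4 × 112 × 2.17480 ≈ 974.31 mg.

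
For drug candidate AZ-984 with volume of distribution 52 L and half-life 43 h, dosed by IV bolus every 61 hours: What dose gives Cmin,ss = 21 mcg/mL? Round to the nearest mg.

1827 mg

τ/t½ = 61/43 ≈ 1.4186, so f = (1/2)^(61/43) ≈ 0.374074.
Cmin,ss = (D/Vd)·f/(1−f), so D = Cmin,ss·Vd·(1−f)/f.
D = 21 × 52 × (1−f)/f ≈ 21 × 52 × 1.67327 ≈ 1827.21 mg.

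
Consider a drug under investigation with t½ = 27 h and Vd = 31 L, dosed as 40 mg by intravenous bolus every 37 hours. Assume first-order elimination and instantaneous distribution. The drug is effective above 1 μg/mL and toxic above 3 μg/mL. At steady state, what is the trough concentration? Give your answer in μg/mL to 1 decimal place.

0.8 μg/mL

τ/t½ = 37/27 ≈ 1.3704, so fraction remaining f = (1/2)^(37/27) ≈ 0.3868.
At steady state, accumulation factor R = 1/(1 − e^(−kτ)) ≈ 1.6308.
Single-dose peak C₀ = D/Vd = 40/31 ≈ 1.290 μg/mL.
Steady-state peak Cmax,ss = C₀·R ≈ 1.290 × 1.6308 ≈ 2.104 μg/mL.
Steady-state trough Cmin,ss = Cmax,ss·f ≈ 2.104 × 0.3868 ≈ 0.814 μg/mL.
Trough 0.8 μg/mL vs MEC 1 μg/mL: subtherapeutic.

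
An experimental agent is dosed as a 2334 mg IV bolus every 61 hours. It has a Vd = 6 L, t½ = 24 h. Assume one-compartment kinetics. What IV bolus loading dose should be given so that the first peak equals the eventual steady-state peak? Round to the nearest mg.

2818 mg

f = (1/2)^(61/24) ≈ 0.171744; accumulation ratio R = 1/(1−f) ≈ 1.20736.
Loading dose to hit Cmax,ss on first dose: D_load = D_maint·R ≈ 2334 × 1.20736 ≈ 2817.98 mg.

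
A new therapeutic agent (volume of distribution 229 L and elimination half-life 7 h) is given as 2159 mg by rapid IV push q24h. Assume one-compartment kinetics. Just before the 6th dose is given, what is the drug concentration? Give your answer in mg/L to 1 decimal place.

1.0 mg/L

f = (1/2)^(τ/t½) = (1/2)^(24/7) ≈ 0.0929.
C₀ = D/Vd = 2159/229 ≈ 9.428 mg/L.
Before the 6th dose, 5 doses have been given. Superposition: Cmin = C₀·(f + f² + … + f^5).
≈ 9.428 × (0.0929 + 0.0086 + 0.0008 + 0.0001 + 0.0000) ≈ 9.428 × 0.1024 ≈ 0.965 mg/L.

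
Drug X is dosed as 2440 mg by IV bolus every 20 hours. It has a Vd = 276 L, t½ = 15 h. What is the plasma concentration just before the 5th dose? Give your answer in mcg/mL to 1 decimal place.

f = (1/2)^(τ/t½) = (1/2)^(20/15) ≈ 0.3969.
C₀ = D/Vd = 2440/276 ≈ 8.841 mcg/mL.
Before the 5th dose, 4 doses have been given. Superposition: Cmin = C₀·(f + f² + … + f^4).
≈ 8.841 × (0.3969 + 0.1575 + 0.0625 + 0.0248) ≈ 8.841 × 0.6417 ≈ 5.673 mcg/mL.

5.7 mcg/mL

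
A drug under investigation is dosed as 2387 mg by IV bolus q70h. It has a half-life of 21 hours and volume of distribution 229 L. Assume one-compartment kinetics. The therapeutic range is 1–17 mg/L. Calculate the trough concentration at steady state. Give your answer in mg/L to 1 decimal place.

1.1 mg/L

τ/t½ = 70/21 ≈ 3.3333, so fraction remaining f = (1/2)^(70/21) ≈ 0.0992.
Single-dose peak C₀ = D/Vd = 2387/229 ≈ 10.424 mg/L.
Steady-state trough Cmin,ss = C₀·f/(1−f) ≈ 10.424 × 0.0992/0.9008 ≈ 1.148 mg/L.
Trough 1.1 mg/L vs MEC 1 mg/L: adequate.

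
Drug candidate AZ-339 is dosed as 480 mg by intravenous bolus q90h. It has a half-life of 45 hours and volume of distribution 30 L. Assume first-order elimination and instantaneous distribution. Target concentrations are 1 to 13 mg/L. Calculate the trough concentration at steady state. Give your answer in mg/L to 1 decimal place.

5.3 mg/L

The dosing interval is 2 half-lives, so f = 2^(−2) = 0.25.
Accumulation ratio R = 1/(1 − f) = 1/0.75 = 4/3.
Single-dose peak C₀ = D/Vd = 480/30 = 16 mg/L.
Steady-state peak Cmax,ss = C₀·R = 16 × 4/3 ≈ 21.333 mg/L.
Steady-state trough Cmin,ss = Cmax,ss·f ≈ 21.333 × 0.25 ≈ 5.333 mg/L.
Trough 5.3 mg/L vs MEC 1 mg/L: adequate.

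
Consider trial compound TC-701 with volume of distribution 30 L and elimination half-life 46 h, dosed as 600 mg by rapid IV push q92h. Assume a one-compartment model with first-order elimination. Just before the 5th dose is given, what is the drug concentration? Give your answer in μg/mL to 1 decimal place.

6.6 μg/mL

f = (1/2)^(τ/t½) = (1/2)^(92/46) ≈ 0.2500.
C₀ = D/Vd = 600/30 ≈ 20.000 μg/mL.
Before the 5th dose, 4 doses have been given. Superposition: Cmin = C₀·(f + f² + … + f^4).
≈ 20.000 × (0.2500 + 0.0625 + 0.0156 + 0.0039) ≈ 20.000 × 0.3320 ≈ 6.640 μg/mL.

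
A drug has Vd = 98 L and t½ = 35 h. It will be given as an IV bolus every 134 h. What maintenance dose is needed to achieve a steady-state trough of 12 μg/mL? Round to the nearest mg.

τ/t½ = 134/35 ≈ 3.8286, so f = (1/2)^(134/35) ≈ 0.070386.
Cmin,ss = (D/Vd)·f/(1−f), so D = Cmin,ss·Vd·(1−f)/f.
D = 12 × 98 × (1−f)/f ≈ 12 × 98 × 13.20737 ≈ 15531.87 mg.

15532 mg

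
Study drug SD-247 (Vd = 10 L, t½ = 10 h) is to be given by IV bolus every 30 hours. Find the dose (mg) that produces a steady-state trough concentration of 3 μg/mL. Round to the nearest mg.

210 mg

τ/t½ = 30/10 ≈ 3, so f = (1/2)^(30/10) ≈ 0.125000.
Cmin,ss = (D/Vd)·f/(1−f), so D = Cmin,ss·Vd·(1−f)/f.
D = 3 × 10 × (1−f)/f ≈ 3 × 10 × 7.00000 ≈ 210.00 mg.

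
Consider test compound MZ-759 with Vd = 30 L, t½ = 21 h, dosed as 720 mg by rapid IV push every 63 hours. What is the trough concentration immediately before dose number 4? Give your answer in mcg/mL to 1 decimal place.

f = (1/2)^(τ/t½) = (1/2)^(63/21) ≈ 0.1250.
C₀ = D/Vd = 720/30 ≈ 24.000 mcg/mL.
Before the 4th dose, 3 doses have been given. Superposition: Cmin = C₀·(f + f² + … + f^3).
≈ 24.000 × (0.1250 + 0.0156 + 0.0020) ≈ 24.000 × 0.1426 ≈ 3.422 mcg/mL.

3.4 mcg/mL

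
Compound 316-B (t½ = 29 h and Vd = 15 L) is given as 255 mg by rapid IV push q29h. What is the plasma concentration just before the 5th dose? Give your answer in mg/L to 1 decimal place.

f = (1/2)^(τ/t½) = (1/2)^(29/29) ≈ 0.5000.
C₀ = D/Vd = 255/15 ≈ 17.000 mg/L.
Before the 5th dose, 4 doses have been given. Superposition: Cmin = C₀·(f + f² + … + f^4).
≈ 17.000 × (0.5000 + 0.2500 + 0.1250 + 0.0625) ≈ 17.000 × 0.9375 ≈ 15.938 mg/L.

15.9 mg/L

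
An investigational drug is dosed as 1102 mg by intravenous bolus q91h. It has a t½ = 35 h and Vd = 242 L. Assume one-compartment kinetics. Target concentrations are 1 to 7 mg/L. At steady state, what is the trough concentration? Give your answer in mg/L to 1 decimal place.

0.9 mg/L

τ/t½ = 91/35 ≈ 2.6, so fraction remaining f = (1/2)^(91/35) ≈ 0.1649.
At steady state, accumulation factor R = 1/(1 − e^(−kτ)) ≈ 1.1975.
Single-dose peak C₀ = D/Vd = 1102/242 ≈ 4.554 mg/L.
Cmax,ss = C₀/(1 − f) ≈ 4.554/0.8351 ≈ 5.453 mg/L.
Steady-state trough Cmin,ss = Cmax,ss·f ≈ 5.453 × 0.1649 ≈ 0.899 mg/L.
Trough 0.9 mg/L vs MEC 1 mg/L: subtherapeutic.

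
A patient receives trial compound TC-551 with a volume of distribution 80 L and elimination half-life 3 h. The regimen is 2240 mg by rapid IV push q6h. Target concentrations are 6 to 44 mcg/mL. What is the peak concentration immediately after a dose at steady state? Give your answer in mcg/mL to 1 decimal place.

The dosing interval is 2 half-lives, so f = 2^(−2) = 0.25.
Accumulation ratio R = 1/(1 − f) = 1/0.75 = 4/3.
Single-dose peak C₀ = D/Vd = 2240/80 = 28 mcg/mL.
Steady-state peak Cmax,ss = C₀·R = 28 × 4/3 ≈ 37.333 mcg/mL.
Peak 37.3 mcg/mL vs MTC 44 mcg/mL: below toxic threshold.

37.3 mcg/mL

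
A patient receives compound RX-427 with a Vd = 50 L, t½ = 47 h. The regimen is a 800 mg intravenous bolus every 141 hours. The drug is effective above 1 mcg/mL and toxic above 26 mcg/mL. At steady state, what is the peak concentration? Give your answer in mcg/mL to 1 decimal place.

18.3 mcg/mL

The dosing interval is 3 half-lives, so f = 2^(−3) = 0.125.
Accumulation ratio R = 1/(1 − f) = 1/0.875 = 8/7.
Single-dose peak C₀ = D/Vd = 800/50 = 16 mcg/mL.
Steady-state peak Cmax,ss = C₀·R = 16 × 8/7 ≈ 18.286 mcg/mL.
Peak 18.3 mcg/mL vs MTC 26 mcg/mL: below toxic threshold.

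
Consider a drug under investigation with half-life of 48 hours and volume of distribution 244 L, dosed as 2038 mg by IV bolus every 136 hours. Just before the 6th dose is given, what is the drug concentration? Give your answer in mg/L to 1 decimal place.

1.4 mg/L

f = (1/2)^(τ/t½) = (1/2)^(136/48) ≈ 0.1403.
C₀ = D/Vd = 2038/244 ≈ 8.352 mg/L.
Before the 6th dose, 5 doses have been given. Superposition: Cmin = C₀·(f + f² + … + f^5).
≈ 8.352 × (0.1403 + 0.0197 + 0.0028 + 0.0004 + 0.0001) ≈ 8.352 × 0.1633 ≈ 1.364 mg/L.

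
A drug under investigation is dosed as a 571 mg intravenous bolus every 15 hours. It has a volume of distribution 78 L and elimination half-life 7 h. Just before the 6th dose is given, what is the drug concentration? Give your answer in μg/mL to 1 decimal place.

f = (1/2)^(τ/t½) = (1/2)^(15/7) ≈ 0.2264.
C₀ = D/Vd = 571/78 ≈ 7.321 μg/mL.
Before the 6th dose, 5 doses have been given. Superposition: Cmin = C₀·(f + f² + … + f^5).
≈ 7.321 × (0.2264 + 0.0513 + 0.0116 + 0.0026 + 0.0006) ≈ 7.321 × 0.2925 ≈ 2.141 μg/mL.

2.1 μg/mL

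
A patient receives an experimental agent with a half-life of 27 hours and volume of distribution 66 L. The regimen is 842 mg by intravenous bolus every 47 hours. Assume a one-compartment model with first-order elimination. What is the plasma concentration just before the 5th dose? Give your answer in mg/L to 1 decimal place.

f = (1/2)^(τ/t½) = (1/2)^(47/27) ≈ 0.2992.
C₀ = D/Vd = 842/66 ≈ 12.758 mg/L.
Before the 5th dose, 4 doses have been given. Superposition: Cmin = C₀·(f + f² + … + f^4).
≈ 12.758 × (0.2992 + 0.0895 + 0.0268 + 0.0080) ≈ 12.758 × 0.4235 ≈ 5.403 mg/L.

5.4 mg/L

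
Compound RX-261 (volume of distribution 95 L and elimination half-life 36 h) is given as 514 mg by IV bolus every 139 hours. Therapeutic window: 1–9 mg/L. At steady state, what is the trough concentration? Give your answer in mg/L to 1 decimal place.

τ/t½ = 139/36 ≈ 3.8611, so fraction remaining f = (1/2)^(139/36) ≈ 0.0688.
Each bolus raises the concentration by D/Vd = 514/95 ≈ 5.411 mg/L.
Steady-state trough Cmin,ss = C₀·f/(1−f) ≈ 5.411 × 0.0688/0.9312 ≈ 0.400 mg/L.
Trough 0.4 mg/L vs MEC 1 mg/L: subtherapeutic.

0.4 mg/L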